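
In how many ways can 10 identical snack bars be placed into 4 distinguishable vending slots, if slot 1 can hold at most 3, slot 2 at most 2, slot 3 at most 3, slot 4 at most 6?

By stars and bars, unrestricted non-negative solutions to x_1+…+x_4 = 10 number C(10+3,3) = 286.
Subtract solutions that violate a single cap (substitute x_i' = x_i − (cap_i+1)): x_1 ≥ 4 gives C(9,3) = 84; x_2 ≥ 3 gives C(10,3) = 120; x_3 ≥ 4 gives C(9,3) = 84; x_4 ≥ 7 gives C(6,3) = 20. Together 308.
Add back pairs where two caps are both exceeded: 20 + 10 + 0 + 20 + 1 + 0 = 51.
By inclusion–exclusion the count is 286 − 308 + 51 = 29.

29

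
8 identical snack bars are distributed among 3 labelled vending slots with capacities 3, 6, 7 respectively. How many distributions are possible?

26

Without the upper bounds there are C(10,2) = 45 ways to split 8 among 3 vending slots.
Subtract solutions that violate a single cap (substitute x_i' = x_i − (cap_i+1)): x_1 ≥ 4 gives C(6,2) = 15; x_2 ≥ 7 gives C(3,2) = 3; x_3 ≥ 8 gives C(2,2) = 1. Together 19.
No two caps can be exceeded simultaneously, so the pair terms are all 0.
By inclusion–exclusion the count is 45 − 19 + 0 = 26.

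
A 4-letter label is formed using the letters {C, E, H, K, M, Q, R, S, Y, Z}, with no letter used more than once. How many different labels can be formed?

Choose and order 4 of the 10 symbols: the first letter has 10 options, the next 9, then 8, 7.
That product is 10 × 9 × 8 × 7 = 5040.

5040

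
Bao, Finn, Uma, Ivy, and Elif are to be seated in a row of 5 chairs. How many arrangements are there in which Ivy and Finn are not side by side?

72

Of the 5! = 120 arrangements, those with Ivy and Finn adjacent number 2 × 4! = 48 (treat the pair as a block with 2 internal orders).
So 120 − 48 = 72 arrangements keep them apart.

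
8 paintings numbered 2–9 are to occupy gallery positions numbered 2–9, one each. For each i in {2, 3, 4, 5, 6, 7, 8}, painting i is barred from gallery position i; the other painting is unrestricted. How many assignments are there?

16687

Let Aᵢ (for 2 ≤ i ≤ 8) be the placements that put painting i in its forbidden gallery position. Any j of these fix j positions, leaving (8−j)! ways to fill the rest, and there are C(7,j) ways to pick which j.
By inclusion–exclusion, the number of valid placements is Σ_{j=0}^{7} (−1)^j C(7,j)·(8−j)!.
Computing: 40320 − 35280 + 15120 − 4200 + 840 − 126 + 14 − 1 = 16687.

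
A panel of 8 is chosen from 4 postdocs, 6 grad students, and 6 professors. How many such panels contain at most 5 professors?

Split by how many professors are chosen (0 through 5).
Sum: C(6,0)·C(10,8) + C(6,1)·C(10,7) + C(6,2)·C(10,6) + C(6,3)·C(10,5) + C(6,4)·C(10,4) + C(6,5)·C(10,3) = 45 + 720 + 3150 + 5040 + 3150 + 720 = 12825.

12825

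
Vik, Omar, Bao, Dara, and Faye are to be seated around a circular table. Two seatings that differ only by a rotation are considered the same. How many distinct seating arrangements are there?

Around a circle, 5 distinct people have 5!/5 = (4)! = 24 rotationally distinct seatings.

24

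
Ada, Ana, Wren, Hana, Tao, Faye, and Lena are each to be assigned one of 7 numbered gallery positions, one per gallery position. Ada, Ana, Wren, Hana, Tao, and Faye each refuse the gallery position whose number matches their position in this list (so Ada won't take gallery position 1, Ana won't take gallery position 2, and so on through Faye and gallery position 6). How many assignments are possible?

2119

Let Aᵢ (for 1 ≤ i ≤ 6) be the placements that put person i in their forbidden gallery position. Any j of these fix j positions, leaving (7−j)! ways to fill the rest, and there are C(6,j) ways to pick which j.
By inclusion–exclusion, the number of valid placements is Σ_{j=0}^{6} (−1)^j C(6,j)·(7−j)!.
Computing: 5040 − 4320 + 1800 − 480 + 90 − 12 + 1 = 2119.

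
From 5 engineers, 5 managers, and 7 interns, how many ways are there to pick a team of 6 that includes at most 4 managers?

Split by how many managers are chosen (0 through 4).
Sum: C(5,0)·C(12,6) + C(5,1)·C(12,5) + C(5,2)·C(12,4) + C(5,3)·C(12,3) + C(5,4)·C(12,2) = 924 + 3960 + 4950 + 2200 + 330 = 12364.

12364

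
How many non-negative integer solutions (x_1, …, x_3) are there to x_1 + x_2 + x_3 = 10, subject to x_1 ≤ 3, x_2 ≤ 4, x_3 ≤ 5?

Without the upper bounds there are C(12,2) = 66 ways to split 10 among 3 variables.
Subtract solutions that violate a single cap (substitute x_i' = x_i − (cap_i+1)): x_1 ≥ 4 gives C(8,2) = 28; x_2 ≥ 5 gives C(7,2) = 21; x_3 ≥ 6 gives C(6,2) = 15. Together 64.
Add back pairs where two caps are both exceeded: 3 + 1 + 0 = 4.
By inclusion–exclusion the count is 66 − 64 + 4 = 6.

6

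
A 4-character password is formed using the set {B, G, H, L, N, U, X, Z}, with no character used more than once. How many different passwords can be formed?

1680

With no repetition, fill the 4 characters in order: 8 choices, then 7, down to 5.
8 × 7 × 6 × 5 = 1680.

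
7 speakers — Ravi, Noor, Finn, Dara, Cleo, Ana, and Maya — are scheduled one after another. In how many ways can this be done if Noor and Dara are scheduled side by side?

Treat {Noor, Dara} as a single unit. There are 6 units to order, and the pair itself can be ordered 2 ways.
That gives 2 × 6! = 2 × 720 = 1440.

1440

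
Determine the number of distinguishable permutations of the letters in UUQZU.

20

The 5 letters of UUQZU have repeats: U appearing 3 times.
Dividing 5! = 120 by 3! = 6 for the repeated letters gives 20.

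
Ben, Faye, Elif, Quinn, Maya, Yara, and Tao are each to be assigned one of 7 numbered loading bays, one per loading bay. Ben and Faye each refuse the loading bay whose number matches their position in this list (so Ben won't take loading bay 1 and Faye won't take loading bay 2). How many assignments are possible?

Let Aᵢ (for i ∈ {1, 2}) be the placements that put person i in their forbidden loading bay. Any j of these fix j positions, leaving (7−j)! ways to fill the rest, and there are C(2,j) ways to pick which j.
By inclusion–exclusion, the number of valid placements is Σ_{j=0}^{2} (−1)^j C(2,j)·(7−j)!.
Computing: 5040 − 1440 + 120 = 3720.

3720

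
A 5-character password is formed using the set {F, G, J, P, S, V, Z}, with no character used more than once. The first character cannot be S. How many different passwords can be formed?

2160

The first character has 7−1 = 6 choices (anything except S).
The remaining 4 characters are filled from the other 6 symbols without repetition: 6 × 5 × 4 × 3 = 360.
Total: 6 × 360 = 2160.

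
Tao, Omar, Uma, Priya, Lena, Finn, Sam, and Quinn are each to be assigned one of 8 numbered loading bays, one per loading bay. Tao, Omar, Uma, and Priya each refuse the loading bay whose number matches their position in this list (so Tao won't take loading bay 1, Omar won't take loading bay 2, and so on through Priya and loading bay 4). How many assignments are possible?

Let Aᵢ (for 1 ≤ i ≤ 4) be the placements that put person i in their forbidden loading bay. Any j of these fix j positions, leaving (8−j)! ways to fill the rest, and there are C(4,j) ways to pick which j.
By inclusion–exclusion, the number of valid placements is Σ_{j=0}^{4} (−1)^j C(4,j)·(8−j)!.
Computing: 40320 − 20160 + 4320 − 480 + 24 = 24024.

24024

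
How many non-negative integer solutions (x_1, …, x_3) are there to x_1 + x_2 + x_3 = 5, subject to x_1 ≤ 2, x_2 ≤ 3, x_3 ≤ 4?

11

Ignoring the caps, the number of non-negative solutions to x_1+…+x_3 = 5 is C(7,2) = 21.
Subtract solutions that violate a single cap (substitute x_i' = x_i − (cap_i+1)): x_1 ≥ 3 gives C(4,2) = 6; x_2 ≥ 4 gives C(3,2) = 3; x_3 ≥ 5 gives C(2,2) = 1. Together 10.
No two caps can be exceeded simultaneously, so the pair terms are all 0.
By inclusion–exclusion the count is 21 − 10 + 0 = 11.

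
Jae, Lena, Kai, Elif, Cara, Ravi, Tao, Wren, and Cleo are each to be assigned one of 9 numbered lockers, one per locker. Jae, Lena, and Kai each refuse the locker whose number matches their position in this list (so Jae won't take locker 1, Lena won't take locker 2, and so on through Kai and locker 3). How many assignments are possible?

256320

Let Aᵢ (for i ∈ {1, 2, 3}) be the placements that put person i in their forbidden locker. Any j of these fix j positions, leaving (9−j)! ways to fill the rest, and there are C(3,j) ways to pick which j.
By inclusion–exclusion, the number of valid placements is Σ_{j=0}^{3} (−1)^j C(3,j)·(9−j)!.
Computing: 362880 − 120960 + 15120 − 720 = 256320.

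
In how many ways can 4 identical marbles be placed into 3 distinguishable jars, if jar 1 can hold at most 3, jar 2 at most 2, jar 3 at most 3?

Ignoring the caps, the number of non-negative solutions to x_1+…+x_3 = 4 is C(6,2) = 15.
Subtract solutions that violate a single cap (substitute x_i' = x_i − (cap_i+1)): x_1 ≥ 4 gives C(2,2) = 1; x_2 ≥ 3 gives C(3,2) = 3; x_3 ≥ 4 gives C(2,2) = 1. Together 5.
No two caps can be exceeded simultaneously, so the pair terms are all 0.
By inclusion–exclusion the count is 15 − 5 + 0 = 10.

10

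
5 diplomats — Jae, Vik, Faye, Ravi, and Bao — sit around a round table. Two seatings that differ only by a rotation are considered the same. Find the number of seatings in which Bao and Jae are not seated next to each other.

Without the restriction there are (4)! = 24 seatings.
Those with Bao next to Jae: fuse the pair into one unit and seat 4 units around a circle — 2·(3)! = 12.
Subtracting, 24 − 12 = 12.

12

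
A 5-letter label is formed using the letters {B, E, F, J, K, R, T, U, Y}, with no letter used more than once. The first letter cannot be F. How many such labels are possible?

The first letter has 9−1 = 8 choices (anything except F).
The remaining 4 letters are filled from the other 8 symbols without repetition: 8 × 7 × 6 × 5 = 1680.
Total: 8 × 1680 = 13440.

13440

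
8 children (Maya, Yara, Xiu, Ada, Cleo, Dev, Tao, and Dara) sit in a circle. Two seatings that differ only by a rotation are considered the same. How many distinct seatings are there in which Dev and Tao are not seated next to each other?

Without the restriction there are (7)! = 5040 seatings.
Those with Dev next to Tao: fuse the pair into one unit and seat 7 units around a circle — 2·(6)! = 1440.
Subtracting, 5040 − 1440 = 3600.

3600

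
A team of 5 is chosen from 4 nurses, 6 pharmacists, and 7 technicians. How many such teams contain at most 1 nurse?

Split by how many nurses are chosen (0 through 1).
Sum: C(4,0)·C(13,5) + C(4,1)·C(13,4) = 1287 + 2860 = 4147.

4147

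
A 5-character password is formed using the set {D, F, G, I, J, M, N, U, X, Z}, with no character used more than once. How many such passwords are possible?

Choose and order 5 of the 10 symbols: the first character has 10 options, the next 9, and so on down to 6.
That product is 10 × 9 × 8 × 7 × 6 = 30240.

30240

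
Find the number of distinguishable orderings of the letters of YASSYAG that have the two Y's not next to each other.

There are 7!/(2!·2!·2!) = 630 arrangements of YASSYAG in total.
If the two Y's are adjacent, glue them into one block, leaving 6 items to arrange: (6)!/(2!·2!) = 180 ways.
Hence 630 − 180 = 450.

450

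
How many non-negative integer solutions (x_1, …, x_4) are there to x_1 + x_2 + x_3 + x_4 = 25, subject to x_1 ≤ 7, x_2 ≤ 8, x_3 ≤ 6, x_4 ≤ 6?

Ignoring the caps, the number of non-negative solutions to x_1+…+x_4 = 25 is C(28,3) = 3276.
Subtract solutions that violate a single cap (substitute x_i' = x_i − (cap_i+1)): x_1 ≥ 8 gives C(20,3) = 1140; x_2 ≥ 9 gives C(19,3) = 969; x_3 ≥ 7 gives C(21,3) = 1330; x_4 ≥ 7 gives C(21,3) = 1330. Together 4769.
Add back pairs where two caps are both exceeded: 165 + 286 + 286 + 220 + 220 + 364 = 1541.
Subtract triples: 4 + 4 + 20 + 10 = 38.
By inclusion–exclusion the count is 3276 − 4769 + 1541 − 38 = 10.

10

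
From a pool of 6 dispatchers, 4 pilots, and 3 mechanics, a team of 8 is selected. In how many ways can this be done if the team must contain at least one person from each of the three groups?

With no constraint there are C(13,8) = 1287 possible selections.
Selections missing a whole group: no dispatchers → C(7,8) = 0; no pilots → C(9,8) = 9; no mechanics → C(10,8) = 45.
Add back selections omitting two groups (i.e. drawn from a single group): C(6,8) + C(4,8) + C(3,8) = 0.
By inclusion–exclusion: 1287 − 54 + 0 = 1233.

1233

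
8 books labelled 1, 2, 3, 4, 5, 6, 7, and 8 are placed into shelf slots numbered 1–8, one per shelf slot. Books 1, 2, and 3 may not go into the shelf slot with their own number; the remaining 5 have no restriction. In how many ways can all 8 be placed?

27240

Let Aᵢ (for i ∈ {1, 2, 3}) be the placements that put book i in its forbidden shelf slot. Any j of these fix j positions, leaving (8−j)! ways to fill the rest, and there are C(3,j) ways to pick which j.
By inclusion–exclusion, the number of valid placements is Σ_{j=0}^{3} (−1)^j C(3,j)·(8−j)!.
Computing: 40320 − 15120 + 2160 − 120 = 27240.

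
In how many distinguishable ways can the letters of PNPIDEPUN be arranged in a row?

Letter multiplicities in PNPIDEPUN: D×1, E×1, I×1, N×2, P×3, U×1.
Dividing 9! = 362880 by 3!·2! = 12 for the repeated letters gives 30240.

30240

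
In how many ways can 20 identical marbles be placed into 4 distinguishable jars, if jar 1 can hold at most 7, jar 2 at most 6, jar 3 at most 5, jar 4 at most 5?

20

By stars and bars, unrestricted non-negative solutions to x_1+…+x_4 = 20 number C(20+3,3) = 1771.
Subtract solutions that violate a single cap (substitute x_i' = x_i − (cap_i+1)): x_1 ≥ 8 gives C(15,3) = 455; x_2 ≥ 7 gives C(16,3) = 560; x_3 ≥ 6 gives C(17,3) = 680; x_4 ≥ 6 gives C(17,3) = 680. Together 2375.
Add back pairs where two caps are both exceeded: 56 + 84 + 84 + 120 + 120 + 165 = 629.
Subtract triples: 0 + 0 + 1 + 4 = 5.
By inclusion–exclusion the count is 1771 − 2375 + 629 − 5 = 20.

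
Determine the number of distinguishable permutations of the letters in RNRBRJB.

420

The 7 letters of RNRBRJB have repeats: B appearing twice and R appearing 3 times.
The number of distinct arrangements is 7!/(3!·2!) = 5040/12 = 420.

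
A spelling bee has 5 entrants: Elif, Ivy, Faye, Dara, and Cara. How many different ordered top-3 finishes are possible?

60

This is an ordered selection of 3 from 5: P(5,3).
That gives 5 × 4 × 3 = 60.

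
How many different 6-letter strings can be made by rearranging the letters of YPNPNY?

90

The 6 letters of YPNPNY have repeats: N appearing twice, P appearing twice, and Y appearing twice.
So there are 6! / (2!·2!·2!) = 90 distinguishable arrangements.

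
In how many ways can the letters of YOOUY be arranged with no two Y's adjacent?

There are 5!/(2!·2!) = 30 arrangements of YOOUY in total.
If the two Y's are adjacent, glue them into one block, leaving 4 items to arrange: (4)!/(2!) = 12 ways.
Hence 30 − 12 = 18.

18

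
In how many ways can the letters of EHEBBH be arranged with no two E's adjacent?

60

There are 6!/(2!·2!·2!) = 90 arrangements of EHEBBH in total.
If the two E's are adjacent, glue them into one block, leaving 5 items to arrange: (5)!/(2!·2!) = 30 ways.
Hence 90 − 30 = 60.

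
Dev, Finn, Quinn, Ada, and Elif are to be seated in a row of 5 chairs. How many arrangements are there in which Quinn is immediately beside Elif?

Treat {Quinn, Elif} as a single unit. There are 4 units to order, and the pair itself can be ordered 2 ways.
That gives 2 × 4! = 2 × 24 = 48.

48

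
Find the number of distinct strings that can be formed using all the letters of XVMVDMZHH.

XVMVDMZHH has 9 letters with H appearing twice, M appearing twice, and V appearing twice.
So there are 9! / (2!·2!·2!) = 45360 distinguishable arrangements.

45360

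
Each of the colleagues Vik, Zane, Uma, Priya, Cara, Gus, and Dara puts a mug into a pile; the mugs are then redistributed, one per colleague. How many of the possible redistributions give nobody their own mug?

Let Aᵢ be the assignments in which colleague i gets their own mug. We want the size of the complement of A₁∪…∪A_7.
By inclusion–exclusion this is Σ_{j=0}^{7} (−1)^j C(7,j)·(7−j)!.
Computing: 5040 − 5040 + 2520 − 840 + 210 − 42 + 7 − 1 = 1854.

1854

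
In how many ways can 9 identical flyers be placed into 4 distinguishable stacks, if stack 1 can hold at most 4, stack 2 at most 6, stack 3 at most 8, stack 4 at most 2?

94

By stars and bars, unrestricted non-negative solutions to x_1+…+x_4 = 9 number C(9+3,3) = 220.
Subtract solutions that violate a single cap (substitute x_i' = x_i − (cap_i+1)): x_1 ≥ 5 gives C(7,3) = 35; x_2 ≥ 7 gives C(5,3) = 10; x_3 ≥ 9 gives C(3,3) = 1; x_4 ≥ 3 gives C(9,3) = 84. Together 130.
Add back pairs where two caps are both exceeded: 0 + 0 + 4 + 0 + 0 + 0 = 4.
By inclusion–exclusion the count is 220 − 130 + 4 = 94.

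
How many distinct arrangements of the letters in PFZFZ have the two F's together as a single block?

12

Treat the 2 copies of F as a single block. The multiset to arrange is then {FF, P, Z, Z}, 4 items in all.
That gives (4)!/(2!) = 12 arrangements.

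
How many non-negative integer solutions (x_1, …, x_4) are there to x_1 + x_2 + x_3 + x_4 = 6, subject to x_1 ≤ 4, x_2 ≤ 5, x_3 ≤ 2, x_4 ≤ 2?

40

Without the upper bounds there are C(9,3) = 84 ways to split 6 among 4 variables.
Subtract solutions that violate a single cap (substitute x_i' = x_i − (cap_i+1)): x_1 ≥ 5 gives C(4,3) = 4; x_2 ≥ 6 gives C(3,3) = 1; x_3 ≥ 3 gives C(6,3) = 20; x_4 ≥ 3 gives C(6,3) = 20. Together 45.
Add back pairs where two caps are both exceeded: 0 + 0 + 0 + 0 + 0 + 1 = 1.
By inclusion–exclusion the count is 84 − 45 + 1 = 40.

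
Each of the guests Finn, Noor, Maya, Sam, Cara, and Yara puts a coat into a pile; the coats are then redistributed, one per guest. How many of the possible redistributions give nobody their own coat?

265

Let Aᵢ be the assignments in which guest i gets their own coat. We want the size of the complement of A₁∪…∪A_6.
By inclusion–exclusion this is Σ_{j=0}^{6} (−1)^j C(6,j)·(6−j)!.
Computing: 720 − 720 + 360 − 120 + 30 − 6 + 1 = 265.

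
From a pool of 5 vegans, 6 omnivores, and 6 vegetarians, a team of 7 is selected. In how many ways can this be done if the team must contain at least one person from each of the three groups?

17996

Total 7-person selections from all 17: C(17,7) = 19448.
Subtract selections that omit an entire group: no vegans → C(12,7) = 792; no omnivores → C(11,7) = 330; no vegetarians → C(11,7) = 330.
Add back selections omitting two groups (i.e. drawn from a single group): C(5,7) + C(6,7) + C(6,7) = 0.
By inclusion–exclusion: 19448 − 1452 + 0 = 17996.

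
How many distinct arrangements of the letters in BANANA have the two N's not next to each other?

40

Total arrangements of BANANA: 6!/(3!·2!) = 60.
Arrangements with the N's together: treat NN as one letter, giving (5)!/(3!) = 20.
Hence 60 − 20 = 40.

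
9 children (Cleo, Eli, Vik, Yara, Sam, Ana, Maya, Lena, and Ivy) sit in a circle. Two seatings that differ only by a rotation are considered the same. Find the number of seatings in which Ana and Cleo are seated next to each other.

Treat {Ana, Cleo} as one unit (2 internal orders) and seat the resulting 8 units around the table: (7)! circular arrangements.
So 2 × (7)! = 2 × 5040 = 10080.

10080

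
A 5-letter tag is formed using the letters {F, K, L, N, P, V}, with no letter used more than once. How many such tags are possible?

With no repetition, fill the 5 letters in order: 6 choices, then 5, down to 2.
6 × 5 × 4 × 3 × 2 = 720.

720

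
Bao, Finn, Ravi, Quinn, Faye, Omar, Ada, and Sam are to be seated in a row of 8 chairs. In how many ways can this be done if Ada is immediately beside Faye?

Place the 6 others and the Ada-Faye pair as 7 objects in a line; the pair has 2 internal arrangements.
So the count is 2·(7)! = 10080.

10080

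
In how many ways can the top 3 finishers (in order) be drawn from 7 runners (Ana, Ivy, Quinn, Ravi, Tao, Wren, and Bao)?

210

There are 7 choices for 1st place, 6 for 2nd, and 5 for 3rd.
That gives 7 × 6 × 5 = 210.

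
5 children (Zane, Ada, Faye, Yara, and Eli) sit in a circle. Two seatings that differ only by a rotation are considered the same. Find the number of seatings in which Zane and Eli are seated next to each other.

Treat {Zane, Eli} as one unit (2 internal orders) and seat the resulting 4 units around the table: (3)! circular arrangements.
So 2 × (3)! = 2 × 6 = 12.

12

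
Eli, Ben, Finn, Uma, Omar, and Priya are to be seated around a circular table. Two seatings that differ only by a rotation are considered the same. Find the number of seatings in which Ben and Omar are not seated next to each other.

All circular seatings of 6 people number (5)! = 120.
Seatings with Ben beside Omar: treat them as a block with 2 internal orders, giving 2 × (4)! = 48.
Subtracting, 120 − 48 = 72.

72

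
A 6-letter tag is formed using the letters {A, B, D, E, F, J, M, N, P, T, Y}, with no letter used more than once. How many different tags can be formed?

Choose and order 6 of the 11 symbols: the first letter has 11 options, the next 10, and so on down to 6.
That product is 11 × 10 × 9 × 8 × 7 × 6 = 332640.

332640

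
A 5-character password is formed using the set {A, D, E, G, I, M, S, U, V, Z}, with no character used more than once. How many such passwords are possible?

30240

Choose and order 5 of the 10 symbols: the first character has 10 options, the next 9, and so on down to 6.
That product is 10 × 9 × 8 × 7 × 6 = 30240.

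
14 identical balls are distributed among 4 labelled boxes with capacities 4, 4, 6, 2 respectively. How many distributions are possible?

10

Without the upper bounds there are C(17,3) = 680 ways to split 14 among 4 boxes.
Subtract solutions that violate a single cap (substitute x_i' = x_i − (cap_i+1)): x_1 ≥ 5 gives C(12,3) = 220; x_2 ≥ 5 gives C(12,3) = 220; x_3 ≥ 7 gives C(10,3) = 120; x_4 ≥ 3 gives C(14,3) = 364. Together 924.
Add back pairs where two caps are both exceeded: 35 + 10 + 84 + 10 + 84 + 35 = 258.
Subtract triples: 0 + 4 + 0 + 0 = 4.
By inclusion–exclusion the count is 680 − 924 + 258 − 4 = 10.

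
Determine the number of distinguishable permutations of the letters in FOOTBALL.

The 8 letters of FOOTBALL have repeats: L appearing twice and O appearing twice.
Dividing 8! = 40320 by 2!·2! = 4 for the repeated letters gives 10080.

10080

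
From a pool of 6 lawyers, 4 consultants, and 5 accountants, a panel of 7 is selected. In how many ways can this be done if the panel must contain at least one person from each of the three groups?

5949

Unrestricted: C(15,7) = 6435 ways to pick any 7 of the 15.
Selections missing a whole group: no lawyers → C(9,7) = 36; no consultants → C(11,7) = 330; no accountants → C(10,7) = 120.
Add back selections omitting two groups (i.e. drawn from a single group): C(6,7) + C(4,7) + C(5,7) = 0.
By inclusion–exclusion: 6435 − 486 + 0 = 5949.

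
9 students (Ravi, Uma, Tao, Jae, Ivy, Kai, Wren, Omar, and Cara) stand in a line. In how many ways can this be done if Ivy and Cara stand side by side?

80640

Place the 7 others and the Ivy-Cara pair as 8 objects in a line; the pair has 2 internal arrangements.
So the count is 2·(8)! = 80640.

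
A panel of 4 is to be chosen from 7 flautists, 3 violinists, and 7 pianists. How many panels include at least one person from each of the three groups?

1029

Total 4-person selections from all 17: C(17,4) = 2380.
Selections missing a whole group: no flautists → C(10,4) = 210; no violinists → C(14,4) = 1001; no pianists → C(10,4) = 210.
Add back selections omitting two groups (i.e. drawn from a single group): C(7,4) + C(3,4) + C(7,4) = 70.
By inclusion–exclusion: 2380 − 1421 + 70 = 1029.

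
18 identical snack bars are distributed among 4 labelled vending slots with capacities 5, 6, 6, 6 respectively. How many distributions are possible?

56

Without the upper bounds there are C(21,3) = 1330 ways to split 18 among 4 vending slots.
Subtract solutions that violate a single cap (substitute x_i' = x_i − (cap_i+1)): x_1 ≥ 6 gives C(15,3) = 455; x_2 ≥ 7 gives C(14,3) = 364; x_3 ≥ 7 gives C(14,3) = 364; x_4 ≥ 7 gives C(14,3) = 364. Together 1547.
Add back pairs where two caps are both exceeded: 56 + 56 + 56 + 35 + 35 + 35 = 273.
By inclusion–exclusion the count is 1330 − 1547 + 273 = 56.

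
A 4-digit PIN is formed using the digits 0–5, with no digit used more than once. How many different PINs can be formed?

With no repetition, fill the 4 digits in order: 6 choices, then 5, down to 3.
That product is 6 × 5 × 4 × 3 = 360.

360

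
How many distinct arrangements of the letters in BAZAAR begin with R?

With the first slot taken by R, it remains to arrange the other 5 letters (BAZAA).
Those 5 letters have A appearing 3 times, giving (5)!/(3!) = 20.

20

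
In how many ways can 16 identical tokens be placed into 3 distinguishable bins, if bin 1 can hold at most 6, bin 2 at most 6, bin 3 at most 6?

6

Ignoring the caps, the number of non-negative solutions to x_1+…+x_3 = 16 is C(18,2) = 153.
Subtract solutions that violate a single cap (substitute x_i' = x_i − (cap_i+1)): x_1 ≥ 7 gives C(11,2) = 55; x_2 ≥ 7 gives C(11,2) = 55; x_3 ≥ 7 gives C(11,2) = 55. Together 165.
Add back pairs where two caps are both exceeded: 6 + 6 + 6 = 18.
By inclusion–exclusion the count is 153 − 165 + 18 = 6.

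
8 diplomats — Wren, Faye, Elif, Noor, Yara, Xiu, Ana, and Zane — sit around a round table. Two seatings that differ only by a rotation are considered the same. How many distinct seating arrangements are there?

Seat Wren anywhere (absorbing the rotational symmetry), then permute the other 7: (7)! = 5040.

5040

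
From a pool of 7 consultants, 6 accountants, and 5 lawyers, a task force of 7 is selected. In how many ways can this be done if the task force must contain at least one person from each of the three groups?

With no constraint there are C(18,7) = 31824 possible selections.
Subtract selections that omit an entire group: no consultants → C(11,7) = 330; no accountants → C(12,7) = 792; no lawyers → C(13,7) = 1716.
Add back selections omitting two groups (i.e. drawn from a single group): C(7,7) + C(6,7) + C(5,7) = 1.
By inclusion–exclusion: 31824 − 2838 + 1 = 28987.

28987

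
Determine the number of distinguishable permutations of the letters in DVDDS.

Letter multiplicities in DVDDS: D×3, S×1, V×1.
So there are 5! / (3!) = 20 distinguishable arrangements.

20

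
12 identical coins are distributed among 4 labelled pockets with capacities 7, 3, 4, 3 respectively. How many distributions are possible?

47

Without the upper bounds there are C(15,3) = 455 ways to split 12 among 4 pockets.
Subtract solutions that violate a single cap (substitute x_i' = x_i − (cap_i+1)): x_1 ≥ 8 gives C(7,3) = 35; x_2 ≥ 4 gives C(11,3) = 165; x_3 ≥ 5 gives C(10,3) = 120; x_4 ≥ 4 gives C(11,3) = 165. Together 485.
Add back pairs where two caps are both exceeded: 1 + 0 + 1 + 20 + 35 + 20 = 77.
By inclusion–exclusion the count is 455 − 485 + 77 = 47.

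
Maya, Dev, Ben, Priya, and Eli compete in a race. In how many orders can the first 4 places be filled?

This is an ordered selection of 4 from 5: P(5,4).
That gives 5 × 4 × 3 × 2 = 120.

120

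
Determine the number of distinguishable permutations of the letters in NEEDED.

60

The 6 letters of NEEDED have repeats: D appearing twice and E appearing 3 times.
So there are 6! / (3!·2!) = 60 distinguishable arrangements.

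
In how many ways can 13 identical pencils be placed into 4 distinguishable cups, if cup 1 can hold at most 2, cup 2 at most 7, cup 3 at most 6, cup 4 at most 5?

80

Without the upper bounds there are C(16,3) = 560 ways to split 13 among 4 cups.
Subtract solutions that violate a single cap (substitute x_i' = x_i − (cap_i+1)): x_1 ≥ 3 gives C(13,3) = 286; x_2 ≥ 8 gives C(8,3) = 56; x_3 ≥ 7 gives C(9,3) = 84; x_4 ≥ 6 gives C(10,3) = 120. Together 546.
Add back pairs where two caps are both exceeded: 10 + 20 + 35 + 0 + 0 + 1 = 66.
By inclusion–exclusion the count is 560 − 546 + 66 = 80.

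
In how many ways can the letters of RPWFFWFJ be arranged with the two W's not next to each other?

2520

There are 8!/(3!·2!) = 3360 arrangements of RPWFFWFJ in total.
Arrangements with the W's together: treat WW as one letter, giving (7)!/(3!) = 840.
Hence 3360 − 840 = 2520.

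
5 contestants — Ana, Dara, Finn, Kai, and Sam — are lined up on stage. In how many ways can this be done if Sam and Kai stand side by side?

Glue Sam and Kai into one block (2 internal orders), leaving 4 units to arrange in a row.
So the count is 2·(4)! = 48.

48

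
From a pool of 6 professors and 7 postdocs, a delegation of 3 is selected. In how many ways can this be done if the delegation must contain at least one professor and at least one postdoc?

Unrestricted: C(13,3) = 286 ways to pick any 3 of the 13.
Selections missing a whole group: no professors → C(7,3) = 35; no postdocs → C(6,3) = 20.
Both groups omitted at once is impossible, so 286 − 55 = 231.

231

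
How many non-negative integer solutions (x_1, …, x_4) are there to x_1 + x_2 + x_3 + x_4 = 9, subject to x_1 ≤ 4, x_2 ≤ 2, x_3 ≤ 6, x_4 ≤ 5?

76

Without the upper bounds there are C(12,3) = 220 ways to split 9 among 4 variables.
Subtract solutions that violate a single cap (substitute x_i' = x_i − (cap_i+1)): x_1 ≥ 5 gives C(7,3) = 35; x_2 ≥ 3 gives C(9,3) = 84; x_3 ≥ 7 gives C(5,3) = 10; x_4 ≥ 6 gives C(6,3) = 20. Together 149.
Add back pairs where two caps are both exceeded: 4 + 0 + 0 + 0 + 1 + 0 = 5.
By inclusion–exclusion the count is 220 − 149 + 5 = 76.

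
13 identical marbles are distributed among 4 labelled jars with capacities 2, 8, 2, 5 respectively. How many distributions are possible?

Ignoring the caps, the number of non-negative solutions to x_1+…+x_4 = 13 is C(16,3) = 560.
Subtract solutions that violate a single cap (substitute x_i' = x_i − (cap_i+1)): x_1 ≥ 3 gives C(13,3) = 286; x_2 ≥ 9 gives C(7,3) = 35; x_3 ≥ 3 gives C(13,3) = 286; x_4 ≥ 6 gives C(10,3) = 120. Together 727.
Add back pairs where two caps are both exceeded: 4 + 120 + 35 + 4 + 0 + 35 = 198.
Subtract triples: 0 + 0 + 4 + 0 = 4.
By inclusion–exclusion the count is 560 − 727 + 198 − 4 = 27.

27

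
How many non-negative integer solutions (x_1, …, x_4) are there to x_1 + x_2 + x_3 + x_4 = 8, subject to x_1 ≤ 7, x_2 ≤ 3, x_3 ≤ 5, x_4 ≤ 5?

109

Ignoring the caps, the number of non-negative solutions to x_1+…+x_4 = 8 is C(11,3) = 165.
Subtract solutions that violate a single cap (substitute x_i' = x_i − (cap_i+1)): x_1 ≥ 8 gives C(3,3) = 1; x_2 ≥ 4 gives C(7,3) = 35; x_3 ≥ 6 gives C(5,3) = 10; x_4 ≥ 6 gives C(5,3) = 10. Together 56.
No two caps can be exceeded simultaneously, so the pair terms are all 0.
By inclusion–exclusion the count is 165 − 56 + 0 = 109.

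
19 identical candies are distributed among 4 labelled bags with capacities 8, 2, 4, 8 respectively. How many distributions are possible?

Ignoring the caps, the number of non-negative solutions to x_1+…+x_4 = 19 is C(22,3) = 1540.
Subtract solutions that violate a single cap (substitute x_i' = x_i − (cap_i+1)): x_1 ≥ 9 gives C(13,3) = 286; x_2 ≥ 3 gives C(19,3) = 969; x_3 ≥ 5 gives C(17,3) = 680; x_4 ≥ 9 gives C(13,3) = 286. Together 2221.
Add back pairs where two caps are both exceeded: 120 + 56 + 4 + 364 + 120 + 56 = 720.
Subtract triples: 10 + 0 + 0 + 10 = 20.
By inclusion–exclusion the count is 1540 − 2221 + 720 − 20 = 19.

19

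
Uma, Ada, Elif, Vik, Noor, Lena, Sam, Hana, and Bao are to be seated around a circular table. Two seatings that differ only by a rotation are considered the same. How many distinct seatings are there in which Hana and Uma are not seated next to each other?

30240

Without the restriction there are (8)! = 40320 seatings.
Those with Hana next to Uma: fuse the pair into one unit and seat 8 units around a circle — 2·(7)! = 10080.
Subtracting, 40320 − 10080 = 30240.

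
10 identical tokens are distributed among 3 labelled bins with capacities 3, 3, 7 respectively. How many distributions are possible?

10

By stars and bars, unrestricted non-negative solutions to x_1+…+x_3 = 10 number C(10+2,2) = 66.
Subtract solutions that violate a single cap (substitute x_i' = x_i − (cap_i+1)): x_1 ≥ 4 gives C(8,2) = 28; x_2 ≥ 4 gives C(8,2) = 28; x_3 ≥ 8 gives C(4,2) = 6. Together 62.
Add back pairs where two caps are both exceeded: 6 + 0 + 0 = 6.
By inclusion–exclusion the count is 66 − 62 + 6 = 10.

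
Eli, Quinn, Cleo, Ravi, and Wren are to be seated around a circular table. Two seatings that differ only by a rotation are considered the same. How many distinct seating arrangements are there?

Fix one person's seat to break rotational symmetry; the remaining 4 people can be arranged in (4)! = 24 ways.

24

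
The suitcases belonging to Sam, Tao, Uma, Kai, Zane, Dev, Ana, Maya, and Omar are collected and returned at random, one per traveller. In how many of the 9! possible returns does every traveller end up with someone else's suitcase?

133496

Count assignments avoiding every fixed point. For any j of the 9 travellers fixed to their own suitcase, the other 9−j can be arranged in (9−j)! ways.
By inclusion–exclusion this is Σ_{j=0}^{9} (−1)^j C(9,j)·(9−j)!.
Computing: 362880 − 362880 + 181440 − 60480 + 15120 − 3024 + 504 − 72 + 9 − 1 = 133496.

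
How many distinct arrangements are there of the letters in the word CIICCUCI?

280

CIICCUCI has 8 letters with C appearing 4 times and I appearing 3 times.
So there are 8! / (4!·3!) = 280 distinguishable arrangements.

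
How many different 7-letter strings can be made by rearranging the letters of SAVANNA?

The 7 letters of SAVANNA have repeats: A appearing 3 times and N appearing twice.
Dividing 7! = 5040 by 3!·2! = 12 for the repeated letters gives 420.

420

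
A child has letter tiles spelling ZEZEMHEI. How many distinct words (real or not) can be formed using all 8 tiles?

3360

Letter multiplicities in ZEZEMHEI: E×3, H×1, I×1, M×1, Z×2.
So there are 8! / (3!·2!) = 3360 distinguishable arrangements.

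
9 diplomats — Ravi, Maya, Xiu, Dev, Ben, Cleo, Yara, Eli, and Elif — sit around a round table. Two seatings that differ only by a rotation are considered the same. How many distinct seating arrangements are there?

40320

Around a circle, 9 distinct people have 9!/9 = (8)! = 40320 rotationally distinct seatings.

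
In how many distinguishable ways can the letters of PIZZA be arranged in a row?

Letter multiplicities in PIZZA: A×1, I×1, P×1, Z×2.
The number of distinct arrangements is 5!/(2!) = 120/2 = 60.

60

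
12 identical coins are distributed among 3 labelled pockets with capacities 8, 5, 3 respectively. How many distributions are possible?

By stars and bars, unrestricted non-negative solutions to x_1+…+x_3 = 12 number C(12+2,2) = 91.
Subtract solutions that violate a single cap (substitute x_i' = x_i − (cap_i+1)): x_1 ≥ 9 gives C(5,2) = 10; x_2 ≥ 6 gives C(8,2) = 28; x_3 ≥ 4 gives C(10,2) = 45. Together 83.
Add back pairs where two caps are both exceeded: 0 + 0 + 6 = 6.
By inclusion–exclusion the count is 91 − 83 + 6 = 14.

14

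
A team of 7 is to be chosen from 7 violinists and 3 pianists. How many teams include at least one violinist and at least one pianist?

Total 7-person selections from all 10: C(10,7) = 120.
Selections missing a whole group: no violinists → C(3,7) = 0; no pianists → C(7,7) = 1.
Both groups omitted at once is impossible, so 120 − 1 = 119.

119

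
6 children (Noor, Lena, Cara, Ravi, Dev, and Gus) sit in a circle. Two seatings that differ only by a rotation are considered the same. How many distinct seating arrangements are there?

Fix one person's seat to break rotational symmetry; the remaining 5 people can be arranged in (5)! = 120 ways.

120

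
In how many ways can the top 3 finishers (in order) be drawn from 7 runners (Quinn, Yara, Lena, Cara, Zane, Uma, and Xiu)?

This is an ordered selection of 3 from 7: P(7,3).
That gives 7 × 6 × 5 = 210.

210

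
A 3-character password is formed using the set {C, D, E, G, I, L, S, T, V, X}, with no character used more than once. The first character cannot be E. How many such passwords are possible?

The first character has 10−1 = 9 choices (anything except E).
The remaining 2 characters are filled from the other 9 symbols without repetition: 9 × 8 = 72.
Total: 9 × 72 = 648.

648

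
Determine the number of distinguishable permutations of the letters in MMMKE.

20

The 5 letters of MMMKE have repeats: M appearing 3 times.
Dividing 5! = 120 by 3! = 6 for the repeated letters gives 20.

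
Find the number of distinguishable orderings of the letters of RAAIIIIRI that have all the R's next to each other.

168

Treat the 2 copies of R as a single block. The multiset to arrange is then {RR, A, A, I, I, I, I, I}, 8 items in all.
That gives (8)!/(5!·2!) = 168 arrangements.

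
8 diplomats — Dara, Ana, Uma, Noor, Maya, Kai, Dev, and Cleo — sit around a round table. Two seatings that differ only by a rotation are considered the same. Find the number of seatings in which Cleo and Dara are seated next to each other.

1440

Glue Cleo and Dara into a block (2 internal orders). Seating 7 units around a circle gives (6)! arrangements.
So 2 × (6)! = 2 × 720 = 1440.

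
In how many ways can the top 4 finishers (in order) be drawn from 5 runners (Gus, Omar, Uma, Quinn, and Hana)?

There are 5 choices for 1st place, 4 for 2nd, and so on down to 2 for position 4.
That gives 5 × 4 × 3 × 2 = 120.

120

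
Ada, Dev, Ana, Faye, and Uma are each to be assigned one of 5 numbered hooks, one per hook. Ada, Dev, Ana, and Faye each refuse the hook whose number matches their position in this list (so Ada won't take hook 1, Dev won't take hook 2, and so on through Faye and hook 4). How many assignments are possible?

53

Let Aᵢ (for 1 ≤ i ≤ 4) be the placements that put person i in their forbidden hook. Any j of these fix j positions, leaving (5−j)! ways to fill the rest, and there are C(4,j) ways to pick which j.
By inclusion–exclusion, the number of valid placements is Σ_{j=0}^{4} (−1)^j C(4,j)·(5−j)!.
Computing: 120 − 96 + 36 − 8 + 1 = 53.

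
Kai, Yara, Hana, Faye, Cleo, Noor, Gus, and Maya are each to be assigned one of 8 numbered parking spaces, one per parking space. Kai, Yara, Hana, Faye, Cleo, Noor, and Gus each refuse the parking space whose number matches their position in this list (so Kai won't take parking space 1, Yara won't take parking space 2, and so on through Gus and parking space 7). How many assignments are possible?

Let Aᵢ (for 1 ≤ i ≤ 7) be the placements that put person i in their forbidden parking space. Any j of these fix j positions, leaving (8−j)! ways to fill the rest, and there are C(7,j) ways to pick which j.
By inclusion–exclusion, the number of valid placements is Σ_{j=0}^{7} (−1)^j C(7,j)·(8−j)!.
Computing: 40320 − 35280 + 15120 − 4200 + 840 − 126 + 14 − 1 = 16687.

16687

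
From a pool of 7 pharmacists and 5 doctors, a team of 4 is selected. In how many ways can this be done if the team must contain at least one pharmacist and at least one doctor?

Total 4-person selections from all 12: C(12,4) = 495.
Subtract selections that omit an entire group: no pharmacists → C(5,4) = 5; no doctors → C(7,4) = 35.
Both groups omitted at once is impossible, so 495 − 40 = 455.

455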